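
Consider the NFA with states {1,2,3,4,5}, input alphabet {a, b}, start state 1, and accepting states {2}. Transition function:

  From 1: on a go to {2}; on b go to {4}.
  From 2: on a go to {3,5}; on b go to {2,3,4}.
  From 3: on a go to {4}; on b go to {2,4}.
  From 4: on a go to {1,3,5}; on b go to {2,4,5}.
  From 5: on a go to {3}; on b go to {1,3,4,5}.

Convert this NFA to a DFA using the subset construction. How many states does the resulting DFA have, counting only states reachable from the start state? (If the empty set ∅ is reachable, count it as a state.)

Start state of the DFA: {1}.
{1} --a--> {2}  [new]
{1} --b--> {4}  [new]
{2} --a--> {3,5}  [new]
{2} --b--> {2,3,4}  [new]
{4} --a--> {1,3,5}  [new]
{4} --b--> {2,4,5}  [new]
{3,5} --a--> {3,4}  [new]
{3,5} --b--> {1,2,3,4,5}  [new]
{2,3,4} --a--> {1,3,4,5}  [new]
{2,3,4} --b--> {2,3,4,5}  [new]
{1,3,5} --a--> {2,3,4}  [seen]
{1,3,5} --b--> {1,2,3,4,5}  [seen]
{2,4,5} --a--> {1,3,5}  [seen]
{2,4,5} --b--> {1,2,3,4,5}  [seen]
{3,4} --a--> {1,3,4,5}  [seen]
{3,4} --b--> {2,4,5}  [seen]
{1,2,3,4,5} --a--> {1,2,3,4,5}  [seen]
{1,2,3,4,5} --b--> {1,2,3,4,5}  [seen]
{1,3,4,5} --a--> {1,2,3,4,5}  [seen]
{1,3,4,5} --b--> {1,2,3,4,5}  [seen]
{2,3,4,5} --a--> {1,3,4,5}  [seen]
{2,3,4,5} --b--> {1,2,3,4,5}  [seen]
Reachable DFA states: {1}, {2}, {4}, {3,5}, {2,3,4}, {1,3,5}, {2,4,5}, {3,4}, {1,2,3,4,5}, {1,3,4,5}, {2,3,4,5}.

11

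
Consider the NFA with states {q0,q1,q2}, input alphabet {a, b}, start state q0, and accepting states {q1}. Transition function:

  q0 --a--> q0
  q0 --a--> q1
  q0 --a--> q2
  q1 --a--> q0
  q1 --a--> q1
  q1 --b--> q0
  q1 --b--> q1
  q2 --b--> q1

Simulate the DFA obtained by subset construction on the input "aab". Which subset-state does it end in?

{q0,q1}

Start: {q0}.
δ(q0,a) = {q0,q1,q2}.
Union: {q0,q1,q2}.
After a: {q0,q1,q2}.
δ(q0,a) = {q0,q1,q2}; δ(q1,a) = {q0,q1}; δ(q2,a) = ∅.
Union: {q0,q1,q2}.
After a: {q0,q1,q2}.
δ(q0,b) = ∅; δ(q1,b) = {q0,q1}; δ(q2,b) = {q1}.
Union: {q0,q1}.
After b: {q0,q1}.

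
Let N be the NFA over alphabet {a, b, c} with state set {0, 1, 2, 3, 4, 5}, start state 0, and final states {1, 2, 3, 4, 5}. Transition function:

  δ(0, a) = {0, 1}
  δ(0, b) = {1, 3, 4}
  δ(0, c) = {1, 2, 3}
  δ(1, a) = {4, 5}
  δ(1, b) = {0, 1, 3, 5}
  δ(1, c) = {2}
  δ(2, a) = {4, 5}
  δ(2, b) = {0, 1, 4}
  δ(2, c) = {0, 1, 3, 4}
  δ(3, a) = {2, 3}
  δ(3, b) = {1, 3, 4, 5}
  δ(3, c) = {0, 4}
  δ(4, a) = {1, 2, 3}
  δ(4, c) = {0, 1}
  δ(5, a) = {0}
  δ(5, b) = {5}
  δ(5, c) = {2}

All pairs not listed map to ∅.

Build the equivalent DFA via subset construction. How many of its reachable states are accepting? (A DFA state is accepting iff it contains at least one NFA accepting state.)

11

Start state of the DFA: {0}.
{0} --a--> {0, 1}  [new]
{0} --b--> {1, 3, 4}  [new]
{0} --c--> {1, 2, 3}  [new]
{0, 1} --a--> {0, 1, 4, 5}  [new]
{0, 1} --b--> {0, 1, 3, 4, 5}  [new]
{0, 1} --c--> {1, 2, 3}  [seen]
{1, 3, 4} --a--> {1, 2, 3, 4, 5}  [new]
{1, 3, 4} --b--> {0, 1, 3, 4, 5}  [seen]
{1, 3, 4} --c--> {0, 1, 2, 4}  [new]
{1, 2, 3} --a--> {2, 3, 4, 5}  [new]
{1, 2, 3} --b--> {0, 1, 3, 4, 5}  [seen]
{1, 2, 3} --c--> {0, 1, 2, 3, 4}  [new]
{0, 1, 4, 5} --a--> {0, 1, 2, 3, 4, 5}  [new]
{0, 1, 4, 5} --b--> {0, 1, 3, 4, 5}  [seen]
{0, 1, 4, 5} --c--> {0, 1, 2, 3}  [new]
{0, 1, 3, 4, 5} --a--> {0, 1, 2, 3, 4, 5}  [seen]
{0, 1, 3, 4, 5} --b--> {0, 1, 3, 4, 5}  [seen]
{0, 1, 3, 4, 5} --c--> {0, 1, 2, 3, 4}  [seen]
{1, 2, 3, 4, 5} --a--> {0, 1, 2, 3, 4, 5}  [seen]
{1, 2, 3, 4, 5} --b--> {0, 1, 3, 4, 5}  [seen]
{1, 2, 3, 4, 5} --c--> {0, 1, 2, 3, 4}  [seen]
{0, 1, 2, 4} --a--> {0, 1, 2, 3, 4, 5}  [seen]
{0, 1, 2, 4} --b--> {0, 1, 3, 4, 5}  [seen]
{0, 1, 2, 4} --c--> {0, 1, 2, 3, 4}  [seen]
{2, 3, 4, 5} --a--> {0, 1, 2, 3, 4, 5}  [seen]
{2, 3, 4, 5} --b--> {0, 1, 3, 4, 5}  [seen]
{2, 3, 4, 5} --c--> {0, 1, 2, 3, 4}  [seen]
{0, 1, 2, 3, 4} --a--> {0, 1, 2, 3, 4, 5}  [seen]
{0, 1, 2, 3, 4} --b--> {0, 1, 3, 4, 5}  [seen]
{0, 1, 2, 3, 4} --c--> {0, 1, 2, 3, 4}  [seen]
{0, 1, 2, 3, 4, 5} --a--> {0, 1, 2, 3, 4, 5}  [seen]
{0, 1, 2, 3, 4, 5} --b--> {0, 1, 3, 4, 5}  [seen]
{0, 1, 2, 3, 4, 5} --c--> {0, 1, 2, 3, 4}  [seen]
{0, 1, 2, 3} --a--> {0, 1, 2, 3, 4, 5}  [seen]
{0, 1, 2, 3} --b--> {0, 1, 3, 4, 5}  [seen]
{0, 1, 2, 3} --c--> {0, 1, 2, 3, 4}  [seen]
Reachable DFA states: {0}, {0, 1}, {1, 3, 4}, {1, 2, 3}, {0, 1, 4, 5}, {0, 1, 3, 4, 5}, {1, 2, 3, 4, 5}, {0, 1, 2, 4}, {2, 3, 4, 5}, {0, 1, 2, 3, 4}, {0, 1, 2, 3, 4, 5}, {0, 1, 2, 3}.
Accepting DFA states (contain an NFA accepting state): {0, 1}, {1, 3, 4}, {1, 2, 3}, {0, 1, 4, 5}, {0, 1, 3, 4, 5}, {1, 2, 3, 4, 5}, {0, 1, 2, 4}, {2, 3, 4, 5}, {0, 1, 2, 3, 4}, {0, 1, 2, 3, 4, 5}, {0, 1, 2, 3}.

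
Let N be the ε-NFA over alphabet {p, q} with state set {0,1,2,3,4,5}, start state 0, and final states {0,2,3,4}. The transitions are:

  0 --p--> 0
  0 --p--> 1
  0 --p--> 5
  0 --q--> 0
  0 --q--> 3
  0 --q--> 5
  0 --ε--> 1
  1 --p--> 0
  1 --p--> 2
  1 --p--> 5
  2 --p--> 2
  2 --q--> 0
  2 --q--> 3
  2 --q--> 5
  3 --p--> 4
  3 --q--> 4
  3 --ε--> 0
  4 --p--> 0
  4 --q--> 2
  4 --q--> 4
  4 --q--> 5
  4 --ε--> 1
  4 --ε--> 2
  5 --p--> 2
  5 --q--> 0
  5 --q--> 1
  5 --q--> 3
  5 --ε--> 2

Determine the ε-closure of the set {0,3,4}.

{0,1,2,3,4}

Begin with {0,3,4}.
0 →ε {1}; add 1.
4 →ε {1,2}; add 2.
ε-closure = {0,1,2,3,4}.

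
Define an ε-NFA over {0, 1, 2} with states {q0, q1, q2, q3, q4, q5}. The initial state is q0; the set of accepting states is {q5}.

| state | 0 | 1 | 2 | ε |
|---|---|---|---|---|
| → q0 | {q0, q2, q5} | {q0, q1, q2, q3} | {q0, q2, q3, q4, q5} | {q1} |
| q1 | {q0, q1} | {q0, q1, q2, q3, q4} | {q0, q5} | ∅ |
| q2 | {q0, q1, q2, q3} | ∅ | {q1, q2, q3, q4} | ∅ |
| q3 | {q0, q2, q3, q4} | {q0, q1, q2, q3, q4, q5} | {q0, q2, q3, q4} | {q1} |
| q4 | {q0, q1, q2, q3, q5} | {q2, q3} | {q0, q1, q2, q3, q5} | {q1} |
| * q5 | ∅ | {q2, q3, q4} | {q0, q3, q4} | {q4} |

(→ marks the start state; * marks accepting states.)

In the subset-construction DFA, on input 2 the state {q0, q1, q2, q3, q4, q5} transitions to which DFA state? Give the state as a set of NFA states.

δ(q0,2) = {q0, q2, q3, q4, q5}; δ(q1,2) = {q0, q5}; δ(q2,2) = {q1, q2, q3, q4}; δ(q3,2) = {q0, q2, q3, q4}; δ(q4,2) = {q0, q1, q2, q3, q5}; δ(q5,2) = {q0, q3, q4}.
Union: {q0, q1, q2, q3, q4, q5}.

{q0, q1, q2, q3, q4, q5}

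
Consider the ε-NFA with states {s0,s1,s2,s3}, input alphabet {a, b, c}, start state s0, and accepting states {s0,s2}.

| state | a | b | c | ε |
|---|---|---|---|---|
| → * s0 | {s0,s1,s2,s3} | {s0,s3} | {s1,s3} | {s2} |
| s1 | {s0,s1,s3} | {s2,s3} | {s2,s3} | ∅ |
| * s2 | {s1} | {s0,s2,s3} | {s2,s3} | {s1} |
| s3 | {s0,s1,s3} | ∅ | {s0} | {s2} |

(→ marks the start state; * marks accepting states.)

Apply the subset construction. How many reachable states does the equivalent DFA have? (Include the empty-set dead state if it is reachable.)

3

Start state of the DFA: {s0,s1,s2} (ε-closure of the NFA start).
{s0,s1,s2} --a--> {s0,s1,s2,s3}  [new]
{s0,s1,s2} --b--> {s0,s1,s2,s3}  [seen]
{s0,s1,s2} --c--> {s1,s2,s3}  [new]
{s0,s1,s2,s3} --a--> {s0,s1,s2,s3}  [seen]
{s0,s1,s2,s3} --b--> {s0,s1,s2,s3}  [seen]
{s0,s1,s2,s3} --c--> {s0,s1,s2,s3}  [seen]
{s1,s2,s3} --a--> {s0,s1,s2,s3}  [seen]
{s1,s2,s3} --b--> {s0,s1,s2,s3}  [seen]
{s1,s2,s3} --c--> {s0,s1,s2,s3}  [seen]
Reachable DFA states: {s0,s1,s2}, {s0,s1,s2,s3}, {s1,s2,s3}.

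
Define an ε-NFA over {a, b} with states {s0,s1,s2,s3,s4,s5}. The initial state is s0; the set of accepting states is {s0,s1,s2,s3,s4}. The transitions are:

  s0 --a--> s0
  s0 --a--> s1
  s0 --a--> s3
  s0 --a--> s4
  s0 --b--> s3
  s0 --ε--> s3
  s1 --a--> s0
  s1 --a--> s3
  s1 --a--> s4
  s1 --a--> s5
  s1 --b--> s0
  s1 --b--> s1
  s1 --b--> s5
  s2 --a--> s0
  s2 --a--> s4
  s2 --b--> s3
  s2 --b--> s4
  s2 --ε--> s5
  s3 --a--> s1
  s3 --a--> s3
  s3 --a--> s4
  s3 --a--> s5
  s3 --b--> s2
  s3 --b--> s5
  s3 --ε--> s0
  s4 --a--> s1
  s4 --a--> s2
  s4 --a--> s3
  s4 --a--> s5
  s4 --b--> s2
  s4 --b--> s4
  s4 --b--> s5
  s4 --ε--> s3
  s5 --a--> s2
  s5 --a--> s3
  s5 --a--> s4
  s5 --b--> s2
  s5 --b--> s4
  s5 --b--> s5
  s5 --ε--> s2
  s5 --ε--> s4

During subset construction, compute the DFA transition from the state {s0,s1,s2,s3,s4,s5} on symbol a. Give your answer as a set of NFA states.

{s0,s1,s2,s3,s4,s5}

δ(s0,a) = {s0,s1,s3,s4}; δ(s1,a) = {s0,s3,s4,s5}; δ(s2,a) = {s0,s4}; δ(s3,a) = {s1,s3,s4,s5}; δ(s4,a) = {s1,s2,s3,s5}; δ(s5,a) = {s2,s3,s4}.
Union: {s0,s1,s2,s3,s4,s5}.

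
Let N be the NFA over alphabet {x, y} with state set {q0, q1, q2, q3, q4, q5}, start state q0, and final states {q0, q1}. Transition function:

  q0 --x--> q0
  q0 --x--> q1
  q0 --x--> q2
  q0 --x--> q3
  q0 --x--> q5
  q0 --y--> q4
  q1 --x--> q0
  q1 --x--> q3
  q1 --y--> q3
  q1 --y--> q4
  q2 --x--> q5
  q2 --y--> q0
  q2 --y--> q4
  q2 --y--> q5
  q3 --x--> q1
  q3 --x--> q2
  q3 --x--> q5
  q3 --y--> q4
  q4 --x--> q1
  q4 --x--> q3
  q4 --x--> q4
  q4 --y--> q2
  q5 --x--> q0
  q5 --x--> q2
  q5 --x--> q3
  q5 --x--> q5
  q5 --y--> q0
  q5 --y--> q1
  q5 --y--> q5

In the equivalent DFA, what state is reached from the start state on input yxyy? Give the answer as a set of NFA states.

{q0, q2, q4, q5}

Start: {q0}.
δ(q0,y) = {q4}.
Union: {q4}.
After y: {q4}.
δ(q4,x) = {q1, q3, q4}.
Union: {q1, q3, q4}.
After x: {q1, q3, q4}.
δ(q1,y) = {q3, q4}; δ(q3,y) = {q4}; δ(q4,y) = {q2}.
Union: {q2, q3, q4}.
After y: {q2, q3, q4}.
δ(q2,y) = {q0, q4, q5}; δ(q3,y) = {q4}; δ(q4,y) = {q2}.
Union: {q0, q2, q4, q5}.
After y: {q0, q2, q4, q5}.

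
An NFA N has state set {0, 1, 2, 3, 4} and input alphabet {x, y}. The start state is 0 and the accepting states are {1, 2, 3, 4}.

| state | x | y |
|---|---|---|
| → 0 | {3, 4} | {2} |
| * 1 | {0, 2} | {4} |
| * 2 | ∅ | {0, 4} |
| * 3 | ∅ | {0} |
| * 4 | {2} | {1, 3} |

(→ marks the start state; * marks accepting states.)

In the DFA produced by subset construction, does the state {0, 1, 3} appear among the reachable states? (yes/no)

yes

Start state of the DFA: {0}.
{0} --x--> {3, 4}  [new]
{0} --y--> {2}  [new]
{3, 4} --x--> {2}  [seen]
{3, 4} --y--> {0, 1, 3}  [new]
{2} --x--> ∅  [new]
{2} --y--> {0, 4}  [new]
{0, 1, 3} --x--> {0, 2, 3, 4}  [new]
{0, 1, 3} --y--> {0, 2, 4}  [new]
∅ --x--> ∅  [seen]
∅ --y--> ∅  [seen]
{0, 4} --x--> {2, 3, 4}  [new]
{0, 4} --y--> {1, 2, 3}  [new]
{0, 2, 3, 4} --x--> {2, 3, 4}  [seen]
{0, 2, 3, 4} --y--> {0, 1, 2, 3, 4}  [new]
{0, 2, 4} --x--> {2, 3, 4}  [seen]
{0, 2, 4} --y--> {0, 1, 2, 3, 4}  [seen]
{2, 3, 4} --x--> {2}  [seen]
{2, 3, 4} --y--> {0, 1, 3, 4}  [new]
{1, 2, 3} --x--> {0, 2}  [new]
{1, 2, 3} --y--> {0, 4}  [seen]
{0, 1, 2, 3, 4} --x--> {0, 2, 3, 4}  [seen]
{0, 1, 2, 3, 4} --y--> {0, 1, 2, 3, 4}  [seen]
{0, 1, 3, 4} --x--> {0, 2, 3, 4}  [seen]
{0, 1, 3, 4} --y--> {0, 1, 2, 3, 4}  [seen]
{0, 2} --x--> {3, 4}  [seen]
{0, 2} --y--> {0, 2, 4}  [seen]
Reachable DFA states: {0}, {3, 4}, {2}, {0, 1, 3}, ∅, {0, 4}, {0, 2, 3, 4}, {0, 2, 4}, {2, 3, 4}, {1, 2, 3}, {0, 1, 2, 3, 4}, {0, 1, 3, 4}, {0, 2}.
{0, 1, 3} is among them.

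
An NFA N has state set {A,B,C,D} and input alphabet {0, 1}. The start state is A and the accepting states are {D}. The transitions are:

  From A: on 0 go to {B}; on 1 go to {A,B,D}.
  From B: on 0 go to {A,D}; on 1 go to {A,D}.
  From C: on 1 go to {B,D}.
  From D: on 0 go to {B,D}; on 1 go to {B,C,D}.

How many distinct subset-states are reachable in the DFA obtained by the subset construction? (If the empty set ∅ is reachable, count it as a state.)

6

Start state of the DFA: {A}.
{A} --0--> {B}  [new]
{A} --1--> {A,B,D}  [new]
{B} --0--> {A,D}  [new]
{B} --1--> {A,D}  [seen]
{A,B,D} --0--> {A,B,D}  [seen]
{A,B,D} --1--> {A,B,C,D}  [new]
{A,D} --0--> {B,D}  [new]
{A,D} --1--> {A,B,C,D}  [seen]
{A,B,C,D} --0--> {A,B,D}  [seen]
{A,B,C,D} --1--> {A,B,C,D}  [seen]
{B,D} --0--> {A,B,D}  [seen]
{B,D} --1--> {A,B,C,D}  [seen]
Reachable DFA states: {A}, {B}, {A,B,D}, {A,D}, {A,B,C,D}, {B,D}.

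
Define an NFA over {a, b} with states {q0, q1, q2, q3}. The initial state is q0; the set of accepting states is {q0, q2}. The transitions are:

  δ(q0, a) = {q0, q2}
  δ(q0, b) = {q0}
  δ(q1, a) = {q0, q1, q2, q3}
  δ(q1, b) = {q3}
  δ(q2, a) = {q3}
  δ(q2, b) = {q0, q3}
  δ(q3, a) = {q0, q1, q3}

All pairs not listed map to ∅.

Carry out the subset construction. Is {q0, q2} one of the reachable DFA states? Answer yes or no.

yes

Start state of the DFA: {q0}.
{q0} --a--> {q0, q2}  [new]
{q0} --b--> {q0}  [seen]
{q0, q2} --a--> {q0, q2, q3}  [new]
{q0, q2} --b--> {q0, q3}  [new]
{q0, q2, q3} --a--> {q0, q1, q2, q3}  [new]
{q0, q2, q3} --b--> {q0, q3}  [seen]
{q0, q3} --a--> {q0, q1, q2, q3}  [seen]
{q0, q3} --b--> {q0}  [seen]
{q0, q1, q2, q3} --a--> {q0, q1, q2, q3}  [seen]
{q0, q1, q2, q3} --b--> {q0, q3}  [seen]
Reachable DFA states: {q0}, {q0, q2}, {q0, q2, q3}, {q0, q3}, {q0, q1, q2, q3}.
{q0, q2} is among them.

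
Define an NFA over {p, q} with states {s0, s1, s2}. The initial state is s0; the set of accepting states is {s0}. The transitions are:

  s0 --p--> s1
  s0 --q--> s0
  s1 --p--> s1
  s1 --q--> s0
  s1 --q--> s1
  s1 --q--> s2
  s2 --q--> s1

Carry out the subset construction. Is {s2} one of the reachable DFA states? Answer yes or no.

Start state of the DFA: {s0}.
{s0} --p--> {s1}  [new]
{s0} --q--> {s0}  [seen]
{s1} --p--> {s1}  [seen]
{s1} --q--> {s0, s1, s2}  [new]
{s0, s1, s2} --p--> {s1}  [seen]
{s0, s1, s2} --q--> {s0, s1, s2}  [seen]
Reachable DFA states: {s0}, {s1}, {s0, s1, s2}.
{s2} is not among them.

no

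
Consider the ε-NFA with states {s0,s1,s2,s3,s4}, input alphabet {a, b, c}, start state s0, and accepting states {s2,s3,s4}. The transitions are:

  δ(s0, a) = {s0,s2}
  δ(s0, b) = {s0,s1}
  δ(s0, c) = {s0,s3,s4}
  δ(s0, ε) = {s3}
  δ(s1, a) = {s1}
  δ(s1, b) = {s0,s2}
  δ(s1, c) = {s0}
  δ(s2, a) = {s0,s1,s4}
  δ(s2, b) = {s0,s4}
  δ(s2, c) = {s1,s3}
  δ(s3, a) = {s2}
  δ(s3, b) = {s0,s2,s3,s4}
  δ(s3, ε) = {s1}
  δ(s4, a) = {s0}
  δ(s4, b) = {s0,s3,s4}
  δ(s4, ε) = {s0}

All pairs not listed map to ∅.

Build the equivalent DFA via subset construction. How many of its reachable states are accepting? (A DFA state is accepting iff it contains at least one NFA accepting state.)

Start state of the DFA: {s0,s1,s3} (ε-closure of the NFA start).
{s0,s1,s3} --a--> {s0,s1,s2,s3}  [new]
{s0,s1,s3} --b--> {s0,s1,s2,s3,s4}  [new]
{s0,s1,s3} --c--> {s0,s1,s3,s4}  [new]
{s0,s1,s2,s3} --a--> {s0,s1,s2,s3,s4}  [seen]
{s0,s1,s2,s3} --b--> {s0,s1,s2,s3,s4}  [seen]
{s0,s1,s2,s3} --c--> {s0,s1,s3,s4}  [seen]
{s0,s1,s2,s3,s4} --a--> {s0,s1,s2,s3,s4}  [seen]
{s0,s1,s2,s3,s4} --b--> {s0,s1,s2,s3,s4}  [seen]
{s0,s1,s2,s3,s4} --c--> {s0,s1,s3,s4}  [seen]
{s0,s1,s3,s4} --a--> {s0,s1,s2,s3}  [seen]
{s0,s1,s3,s4} --b--> {s0,s1,s2,s3,s4}  [seen]
{s0,s1,s3,s4} --c--> {s0,s1,s3,s4}  [seen]
Reachable DFA states: {s0,s1,s3}, {s0,s1,s2,s3}, {s0,s1,s2,s3,s4}, {s0,s1,s3,s4}.
Accepting DFA states (contain an NFA accepting state): {s0,s1,s3}, {s0,s1,s2,s3}, {s0,s1,s2,s3,s4}, {s0,s1,s3,s4}.

4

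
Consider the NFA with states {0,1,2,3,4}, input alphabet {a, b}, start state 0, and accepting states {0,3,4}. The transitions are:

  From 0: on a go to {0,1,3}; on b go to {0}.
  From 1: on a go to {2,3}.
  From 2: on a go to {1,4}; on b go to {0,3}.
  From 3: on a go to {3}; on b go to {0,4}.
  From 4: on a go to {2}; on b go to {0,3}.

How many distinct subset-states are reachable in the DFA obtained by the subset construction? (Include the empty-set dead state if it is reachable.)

Start state of the DFA: {0}.
{0} --a--> {0,1,3}  [new]
{0} --b--> {0}  [seen]
{0,1,3} --a--> {0,1,2,3}  [new]
{0,1,3} --b--> {0,4}  [new]
{0,1,2,3} --a--> {0,1,2,3,4}  [new]
{0,1,2,3} --b--> {0,3,4}  [new]
{0,4} --a--> {0,1,2,3}  [seen]
{0,4} --b--> {0,3}  [new]
{0,1,2,3,4} --a--> {0,1,2,3,4}  [seen]
{0,1,2,3,4} --b--> {0,3,4}  [seen]
{0,3,4} --a--> {0,1,2,3}  [seen]
{0,3,4} --b--> {0,3,4}  [seen]
{0,3} --a--> {0,1,3}  [seen]
{0,3} --b--> {0,4}  [seen]
Reachable DFA states: {0}, {0,1,3}, {0,1,2,3}, {0,4}, {0,1,2,3,4}, {0,3,4}, {0,3}.

7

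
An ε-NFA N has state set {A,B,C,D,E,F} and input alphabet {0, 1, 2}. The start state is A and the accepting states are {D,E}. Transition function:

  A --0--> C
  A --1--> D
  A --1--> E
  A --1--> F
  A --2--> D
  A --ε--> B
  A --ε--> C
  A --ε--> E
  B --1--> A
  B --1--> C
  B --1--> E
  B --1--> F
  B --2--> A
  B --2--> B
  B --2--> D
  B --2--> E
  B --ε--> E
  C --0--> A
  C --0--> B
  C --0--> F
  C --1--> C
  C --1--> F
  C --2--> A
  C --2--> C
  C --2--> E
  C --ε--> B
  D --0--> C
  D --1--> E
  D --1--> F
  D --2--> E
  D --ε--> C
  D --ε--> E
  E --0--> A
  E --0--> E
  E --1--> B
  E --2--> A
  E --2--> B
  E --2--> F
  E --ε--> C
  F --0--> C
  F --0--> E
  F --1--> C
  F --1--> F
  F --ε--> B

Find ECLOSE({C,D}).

{B,C,D,E}

Begin with {C,D}.
C →ε {B}; add B.
B →ε {E}; add E.
ε-closure = {B,C,D,E}.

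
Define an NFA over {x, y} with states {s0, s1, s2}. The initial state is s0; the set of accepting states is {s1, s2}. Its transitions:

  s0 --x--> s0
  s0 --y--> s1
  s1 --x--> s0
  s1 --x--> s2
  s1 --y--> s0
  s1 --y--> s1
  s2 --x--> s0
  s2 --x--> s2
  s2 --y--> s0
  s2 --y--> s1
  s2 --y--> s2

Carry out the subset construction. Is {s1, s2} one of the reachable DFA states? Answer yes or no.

no

Start state of the DFA: {s0}.
{s0} --x--> {s0}  [seen]
{s0} --y--> {s1}  [new]
{s1} --x--> {s0, s2}  [new]
{s1} --y--> {s0, s1}  [new]
{s0, s2} --x--> {s0, s2}  [seen]
{s0, s2} --y--> {s0, s1, s2}  [new]
{s0, s1} --x--> {s0, s2}  [seen]
{s0, s1} --y--> {s0, s1}  [seen]
{s0, s1, s2} --x--> {s0, s2}  [seen]
{s0, s1, s2} --y--> {s0, s1, s2}  [seen]
Reachable DFA states: {s0}, {s1}, {s0, s2}, {s0, s1}, {s0, s1, s2}.
{s1, s2} is not among them.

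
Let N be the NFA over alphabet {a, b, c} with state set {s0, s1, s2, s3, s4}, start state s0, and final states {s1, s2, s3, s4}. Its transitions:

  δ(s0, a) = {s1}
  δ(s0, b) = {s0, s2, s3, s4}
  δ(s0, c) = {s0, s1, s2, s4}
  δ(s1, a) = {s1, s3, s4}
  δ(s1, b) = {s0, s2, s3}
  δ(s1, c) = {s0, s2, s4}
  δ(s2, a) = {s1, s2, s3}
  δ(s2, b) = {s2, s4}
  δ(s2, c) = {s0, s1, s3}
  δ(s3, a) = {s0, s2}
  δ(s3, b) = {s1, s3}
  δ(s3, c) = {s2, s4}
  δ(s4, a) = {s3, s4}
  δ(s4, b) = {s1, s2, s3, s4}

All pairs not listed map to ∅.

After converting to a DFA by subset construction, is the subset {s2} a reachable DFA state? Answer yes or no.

Start state of the DFA: {s0}.
{s0} --a--> {s1}  [new]
{s0} --b--> {s0, s2, s3, s4}  [new]
{s0} --c--> {s0, s1, s2, s4}  [new]
{s1} --a--> {s1, s3, s4}  [new]
{s1} --b--> {s0, s2, s3}  [new]
{s1} --c--> {s0, s2, s4}  [new]
{s0, s2, s3, s4} --a--> {s0, s1, s2, s3, s4}  [new]
{s0, s2, s3, s4} --b--> {s0, s1, s2, s3, s4}  [seen]
{s0, s2, s3, s4} --c--> {s0, s1, s2, s3, s4}  [seen]
{s0, s1, s2, s4} --a--> {s1, s2, s3, s4}  [new]
{s0, s1, s2, s4} --b--> {s0, s1, s2, s3, s4}  [seen]
{s0, s1, s2, s4} --c--> {s0, s1, s2, s3, s4}  [seen]
{s1, s3, s4} --a--> {s0, s1, s2, s3, s4}  [seen]
{s1, s3, s4} --b--> {s0, s1, s2, s3, s4}  [seen]
{s1, s3, s4} --c--> {s0, s2, s4}  [seen]
{s0, s2, s3} --a--> {s0, s1, s2, s3}  [new]
{s0, s2, s3} --b--> {s0, s1, s2, s3, s4}  [seen]
{s0, s2, s3} --c--> {s0, s1, s2, s3, s4}  [seen]
{s0, s2, s4} --a--> {s1, s2, s3, s4}  [seen]
{s0, s2, s4} --b--> {s0, s1, s2, s3, s4}  [seen]
{s0, s2, s4} --c--> {s0, s1, s2, s3, s4}  [seen]
{s0, s1, s2, s3, s4} --a--> {s0, s1, s2, s3, s4}  [seen]
{s0, s1, s2, s3, s4} --b--> {s0, s1, s2, s3, s4}  [seen]
{s0, s1, s2, s3, s4} --c--> {s0, s1, s2, s3, s4}  [seen]
{s1, s2, s3, s4} --a--> {s0, s1, s2, s3, s4}  [seen]
{s1, s2, s3, s4} --b--> {s0, s1, s2, s3, s4}  [seen]
{s1, s2, s3, s4} --c--> {s0, s1, s2, s3, s4}  [seen]
{s0, s1, s2, s3} --a--> {s0, s1, s2, s3, s4}  [seen]
{s0, s1, s2, s3} --b--> {s0, s1, s2, s3, s4}  [seen]
{s0, s1, s2, s3} --c--> {s0, s1, s2, s3, s4}  [seen]
Reachable DFA states: {s0}, {s1}, {s0, s2, s3, s4}, {s0, s1, s2, s4}, {s1, s3, s4}, {s0, s2, s3}, {s0, s2, s4}, {s0, s1, s2, s3, s4}, {s1, s2, s3, s4}, {s0, s1, s2, s3}.
{s2} is not among them.

no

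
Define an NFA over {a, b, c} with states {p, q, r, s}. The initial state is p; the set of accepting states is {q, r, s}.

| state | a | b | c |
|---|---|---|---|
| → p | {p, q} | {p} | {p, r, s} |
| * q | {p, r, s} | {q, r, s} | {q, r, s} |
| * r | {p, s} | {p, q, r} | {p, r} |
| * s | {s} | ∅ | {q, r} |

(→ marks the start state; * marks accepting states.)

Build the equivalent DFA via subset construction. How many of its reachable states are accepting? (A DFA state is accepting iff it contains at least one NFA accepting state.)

5

Start state of the DFA: {p}.
{p} --a--> {p, q}  [new]
{p} --b--> {p}  [seen]
{p} --c--> {p, r, s}  [new]
{p, q} --a--> {p, q, r, s}  [new]
{p, q} --b--> {p, q, r, s}  [seen]
{p, q} --c--> {p, q, r, s}  [seen]
{p, r, s} --a--> {p, q, s}  [new]
{p, r, s} --b--> {p, q, r}  [new]
{p, r, s} --c--> {p, q, r, s}  [seen]
{p, q, r, s} --a--> {p, q, r, s}  [seen]
{p, q, r, s} --b--> {p, q, r, s}  [seen]
{p, q, r, s} --c--> {p, q, r, s}  [seen]
{p, q, s} --a--> {p, q, r, s}  [seen]
{p, q, s} --b--> {p, q, r, s}  [seen]
{p, q, s} --c--> {p, q, r, s}  [seen]
{p, q, r} --a--> {p, q, r, s}  [seen]
{p, q, r} --b--> {p, q, r, s}  [seen]
{p, q, r} --c--> {p, q, r, s}  [seen]
Reachable DFA states: {p}, {p, q}, {p, r, s}, {p, q, r, s}, {p, q, s}, {p, q, r}.
Accepting DFA states (contain an NFA accepting state): {p, q}, {p, r, s}, {p, q, r, s}, {p, q, s}, {p, q, r}.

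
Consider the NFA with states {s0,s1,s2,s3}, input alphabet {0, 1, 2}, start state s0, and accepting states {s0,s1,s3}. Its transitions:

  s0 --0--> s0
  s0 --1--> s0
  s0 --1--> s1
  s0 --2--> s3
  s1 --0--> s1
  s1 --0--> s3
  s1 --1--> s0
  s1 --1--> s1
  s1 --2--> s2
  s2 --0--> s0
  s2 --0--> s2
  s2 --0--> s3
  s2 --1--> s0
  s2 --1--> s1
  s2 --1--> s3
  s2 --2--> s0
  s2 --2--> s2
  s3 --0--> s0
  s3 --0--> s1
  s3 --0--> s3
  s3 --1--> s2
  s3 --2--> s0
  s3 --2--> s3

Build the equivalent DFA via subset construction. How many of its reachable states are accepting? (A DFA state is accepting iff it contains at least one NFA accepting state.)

10

Start state of the DFA: {s0}.
{s0} --0--> {s0}  [seen]
{s0} --1--> {s0,s1}  [new]
{s0} --2--> {s3}  [new]
{s0,s1} --0--> {s0,s1,s3}  [new]
{s0,s1} --1--> {s0,s1}  [seen]
{s0,s1} --2--> {s2,s3}  [new]
{s3} --0--> {s0,s1,s3}  [seen]
{s3} --1--> {s2}  [new]
{s3} --2--> {s0,s3}  [new]
{s0,s1,s3} --0--> {s0,s1,s3}  [seen]
{s0,s1,s3} --1--> {s0,s1,s2}  [new]
{s0,s1,s3} --2--> {s0,s2,s3}  [new]
{s2,s3} --0--> {s0,s1,s2,s3}  [new]
{s2,s3} --1--> {s0,s1,s2,s3}  [seen]
{s2,s3} --2--> {s0,s2,s3}  [seen]
{s2} --0--> {s0,s2,s3}  [seen]
{s2} --1--> {s0,s1,s3}  [seen]
{s2} --2--> {s0,s2}  [new]
{s0,s3} --0--> {s0,s1,s3}  [seen]
{s0,s3} --1--> {s0,s1,s2}  [seen]
{s0,s3} --2--> {s0,s3}  [seen]
{s0,s1,s2} --0--> {s0,s1,s2,s3}  [seen]
{s0,s1,s2} --1--> {s0,s1,s3}  [seen]
{s0,s1,s2} --2--> {s0,s2,s3}  [seen]
{s0,s2,s3} --0--> {s0,s1,s2,s3}  [seen]
{s0,s2,s3} --1--> {s0,s1,s2,s3}  [seen]
{s0,s2,s3} --2--> {s0,s2,s3}  [seen]
{s0,s1,s2,s3} --0--> {s0,s1,s2,s3}  [seen]
{s0,s1,s2,s3} --1--> {s0,s1,s2,s3}  [seen]
{s0,s1,s2,s3} --2--> {s0,s2,s3}  [seen]
{s0,s2} --0--> {s0,s2,s3}  [seen]
{s0,s2} --1--> {s0,s1,s3}  [seen]
{s0,s2} --2--> {s0,s2,s3}  [seen]
Reachable DFA states: {s0}, {s0,s1}, {s3}, {s0,s1,s3}, {s2,s3}, {s2}, {s0,s3}, {s0,s1,s2}, {s0,s2,s3}, {s0,s1,s2,s3}, {s0,s2}.
Accepting DFA states (contain an NFA accepting state): {s0}, {s0,s1}, {s3}, {s0,s1,s3}, {s2,s3}, {s0,s3}, {s0,s1,s2}, {s0,s2,s3}, {s0,s1,s2,s3}, {s0,s2}.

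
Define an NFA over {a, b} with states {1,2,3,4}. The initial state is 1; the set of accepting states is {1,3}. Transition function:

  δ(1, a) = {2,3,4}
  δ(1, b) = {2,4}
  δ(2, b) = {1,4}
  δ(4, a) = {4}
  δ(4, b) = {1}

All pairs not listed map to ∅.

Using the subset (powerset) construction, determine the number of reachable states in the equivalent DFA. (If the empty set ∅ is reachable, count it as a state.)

Start state of the DFA: {1}.
{1} --a--> {2,3,4}  [new]
{1} --b--> {2,4}  [new]
{2,3,4} --a--> {4}  [new]
{2,3,4} --b--> {1,4}  [new]
{2,4} --a--> {4}  [seen]
{2,4} --b--> {1,4}  [seen]
{4} --a--> {4}  [seen]
{4} --b--> {1}  [seen]
{1,4} --a--> {2,3,4}  [seen]
{1,4} --b--> {1,2,4}  [new]
{1,2,4} --a--> {2,3,4}  [seen]
{1,2,4} --b--> {1,2,4}  [seen]
Reachable DFA states: {1}, {2,3,4}, {2,4}, {4}, {1,4}, {1,2,4}.

6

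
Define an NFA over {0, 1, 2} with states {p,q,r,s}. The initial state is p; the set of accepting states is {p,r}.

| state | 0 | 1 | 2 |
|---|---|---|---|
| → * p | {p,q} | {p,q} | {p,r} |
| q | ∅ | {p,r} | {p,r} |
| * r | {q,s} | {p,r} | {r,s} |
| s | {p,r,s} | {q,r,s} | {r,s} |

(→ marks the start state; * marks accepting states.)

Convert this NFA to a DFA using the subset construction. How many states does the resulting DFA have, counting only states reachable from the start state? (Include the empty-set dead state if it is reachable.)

7

Start state of the DFA: {p}.
{p} --0--> {p,q}  [new]
{p} --1--> {p,q}  [seen]
{p} --2--> {p,r}  [new]
{p,q} --0--> {p,q}  [seen]
{p,q} --1--> {p,q,r}  [new]
{p,q} --2--> {p,r}  [seen]
{p,r} --0--> {p,q,s}  [new]
{p,r} --1--> {p,q,r}  [seen]
{p,r} --2--> {p,r,s}  [new]
{p,q,r} --0--> {p,q,s}  [seen]
{p,q,r} --1--> {p,q,r}  [seen]
{p,q,r} --2--> {p,r,s}  [seen]
{p,q,s} --0--> {p,q,r,s}  [new]
{p,q,s} --1--> {p,q,r,s}  [seen]
{p,q,s} --2--> {p,r,s}  [seen]
{p,r,s} --0--> {p,q,r,s}  [seen]
{p,r,s} --1--> {p,q,r,s}  [seen]
{p,r,s} --2--> {p,r,s}  [seen]
{p,q,r,s} --0--> {p,q,r,s}  [seen]
{p,q,r,s} --1--> {p,q,r,s}  [seen]
{p,q,r,s} --2--> {p,r,s}  [seen]
Reachable DFA states: {p}, {p,q}, {p,r}, {p,q,r}, {p,q,s}, {p,r,s}, {p,q,r,s}.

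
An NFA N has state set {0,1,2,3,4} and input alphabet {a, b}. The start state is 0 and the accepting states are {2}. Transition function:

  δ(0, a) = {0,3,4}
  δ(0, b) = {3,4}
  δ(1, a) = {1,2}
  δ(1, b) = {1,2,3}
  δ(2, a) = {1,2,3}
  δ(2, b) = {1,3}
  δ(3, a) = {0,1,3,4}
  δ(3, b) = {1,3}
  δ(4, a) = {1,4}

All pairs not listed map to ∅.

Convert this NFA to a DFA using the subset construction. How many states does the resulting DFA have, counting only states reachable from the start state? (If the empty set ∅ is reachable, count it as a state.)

9

Start state of the DFA: {0}.
{0} --a--> {0,3,4}  [new]
{0} --b--> {3,4}  [new]
{0,3,4} --a--> {0,1,3,4}  [new]
{0,3,4} --b--> {1,3,4}  [new]
{3,4} --a--> {0,1,3,4}  [seen]
{3,4} --b--> {1,3}  [new]
{0,1,3,4} --a--> {0,1,2,3,4}  [new]
{0,1,3,4} --b--> {1,2,3,4}  [new]
{1,3,4} --a--> {0,1,2,3,4}  [seen]
{1,3,4} --b--> {1,2,3}  [new]
{1,3} --a--> {0,1,2,3,4}  [seen]
{1,3} --b--> {1,2,3}  [seen]
{0,1,2,3,4} --a--> {0,1,2,3,4}  [seen]
{0,1,2,3,4} --b--> {1,2,3,4}  [seen]
{1,2,3,4} --a--> {0,1,2,3,4}  [seen]
{1,2,3,4} --b--> {1,2,3}  [seen]
{1,2,3} --a--> {0,1,2,3,4}  [seen]
{1,2,3} --b--> {1,2,3}  [seen]
Reachable DFA states: {0}, {0,3,4}, {3,4}, {0,1,3,4}, {1,3,4}, {1,3}, {0,1,2,3,4}, {1,2,3,4}, {1,2,3}.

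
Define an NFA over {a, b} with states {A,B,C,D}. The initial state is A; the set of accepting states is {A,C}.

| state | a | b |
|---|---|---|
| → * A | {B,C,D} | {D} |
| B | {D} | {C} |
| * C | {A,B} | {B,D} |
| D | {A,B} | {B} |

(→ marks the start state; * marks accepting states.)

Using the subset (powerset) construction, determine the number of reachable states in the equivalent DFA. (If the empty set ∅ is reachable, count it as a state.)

11

Start state of the DFA: {A}.
{A} --a--> {B,C,D}  [new]
{A} --b--> {D}  [new]
{B,C,D} --a--> {A,B,D}  [new]
{B,C,D} --b--> {B,C,D}  [seen]
{D} --a--> {A,B}  [new]
{D} --b--> {B}  [new]
{A,B,D} --a--> {A,B,C,D}  [new]
{A,B,D} --b--> {B,C,D}  [seen]
{A,B} --a--> {B,C,D}  [seen]
{A,B} --b--> {C,D}  [new]
{B} --a--> {D}  [seen]
{B} --b--> {C}  [new]
{A,B,C,D} --a--> {A,B,C,D}  [seen]
{A,B,C,D} --b--> {B,C,D}  [seen]
{C,D} --a--> {A,B}  [seen]
{C,D} --b--> {B,D}  [new]
{C} --a--> {A,B}  [seen]
{C} --b--> {B,D}  [seen]
{B,D} --a--> {A,B,D}  [seen]
{B,D} --b--> {B,C}  [new]
{B,C} --a--> {A,B,D}  [seen]
{B,C} --b--> {B,C,D}  [seen]
Reachable DFA states: {A}, {B,C,D}, {D}, {A,B,D}, {A,B}, {B}, {A,B,C,D}, {C,D}, {C}, {B,D}, {B,C}.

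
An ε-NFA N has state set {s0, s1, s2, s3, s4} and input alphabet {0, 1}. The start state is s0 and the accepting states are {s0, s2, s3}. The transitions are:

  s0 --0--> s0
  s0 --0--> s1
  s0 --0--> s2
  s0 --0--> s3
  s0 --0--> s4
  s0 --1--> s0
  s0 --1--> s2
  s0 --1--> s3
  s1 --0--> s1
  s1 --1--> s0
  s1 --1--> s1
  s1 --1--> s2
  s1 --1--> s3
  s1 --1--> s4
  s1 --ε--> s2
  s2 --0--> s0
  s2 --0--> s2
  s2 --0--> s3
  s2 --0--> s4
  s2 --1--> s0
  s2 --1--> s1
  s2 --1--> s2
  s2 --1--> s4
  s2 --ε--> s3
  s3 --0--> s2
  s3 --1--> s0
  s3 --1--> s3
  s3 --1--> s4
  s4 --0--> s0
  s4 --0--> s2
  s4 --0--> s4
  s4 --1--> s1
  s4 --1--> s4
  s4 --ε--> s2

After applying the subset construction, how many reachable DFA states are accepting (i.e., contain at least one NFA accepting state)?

Start state of the DFA: {s0} (ε-closure of the NFA start).
{s0} --0--> {s0, s1, s2, s3, s4}  [new]
{s0} --1--> {s0, s2, s3}  [new]
{s0, s1, s2, s3, s4} --0--> {s0, s1, s2, s3, s4}  [seen]
{s0, s1, s2, s3, s4} --1--> {s0, s1, s2, s3, s4}  [seen]
{s0, s2, s3} --0--> {s0, s1, s2, s3, s4}  [seen]
{s0, s2, s3} --1--> {s0, s1, s2, s3, s4}  [seen]
Reachable DFA states: {s0}, {s0, s1, s2, s3, s4}, {s0, s2, s3}.
Accepting DFA states (contain an NFA accepting state): {s0}, {s0, s1, s2, s3, s4}, {s0, s2, s3}.

3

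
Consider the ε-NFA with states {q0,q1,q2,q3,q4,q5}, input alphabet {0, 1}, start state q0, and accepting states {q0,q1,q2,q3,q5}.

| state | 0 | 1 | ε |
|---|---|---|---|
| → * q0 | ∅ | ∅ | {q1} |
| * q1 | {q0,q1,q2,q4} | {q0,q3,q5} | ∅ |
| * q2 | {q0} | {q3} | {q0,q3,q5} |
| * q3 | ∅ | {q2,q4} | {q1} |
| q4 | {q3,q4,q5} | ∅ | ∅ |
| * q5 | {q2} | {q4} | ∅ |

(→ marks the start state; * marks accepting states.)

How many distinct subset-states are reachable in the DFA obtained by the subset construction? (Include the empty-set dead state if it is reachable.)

3

Start state of the DFA: {q0,q1} (ε-closure of the NFA start).
{q0,q1} --0--> {q0,q1,q2,q3,q4,q5}  [new]
{q0,q1} --1--> {q0,q1,q3,q5}  [new]
{q0,q1,q2,q3,q4,q5} --0--> {q0,q1,q2,q3,q4,q5}  [seen]
{q0,q1,q2,q3,q4,q5} --1--> {q0,q1,q2,q3,q4,q5}  [seen]
{q0,q1,q3,q5} --0--> {q0,q1,q2,q3,q4,q5}  [seen]
{q0,q1,q3,q5} --1--> {q0,q1,q2,q3,q4,q5}  [seen]
Reachable DFA states: {q0,q1}, {q0,q1,q2,q3,q4,q5}, {q0,q1,q3,q5}.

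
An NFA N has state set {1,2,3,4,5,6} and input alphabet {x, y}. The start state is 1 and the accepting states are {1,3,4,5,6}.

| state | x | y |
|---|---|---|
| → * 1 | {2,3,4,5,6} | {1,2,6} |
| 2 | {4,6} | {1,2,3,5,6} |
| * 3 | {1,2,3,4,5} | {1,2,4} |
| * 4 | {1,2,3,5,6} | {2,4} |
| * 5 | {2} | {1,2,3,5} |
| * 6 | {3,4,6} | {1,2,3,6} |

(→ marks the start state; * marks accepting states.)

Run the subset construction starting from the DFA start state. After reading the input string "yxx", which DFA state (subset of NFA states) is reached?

{1,2,3,4,5,6}

Start: {1}.
δ(1,y) = {1,2,6}.
Union: {1,2,6}.
After y: {1,2,6}.
δ(1,x) = {2,3,4,5,6}; δ(2,x) = {4,6}; δ(6,x) = {3,4,6}.
Union: {2,3,4,5,6}.
After x: {2,3,4,5,6}.
δ(2,x) = {4,6}; δ(3,x) = {1,2,3,4,5}; δ(4,x) = {1,2,3,5,6}; δ(5,x) = {2}; δ(6,x) = {3,4,6}.
Union: {1,2,3,4,5,6}.
After x: {1,2,3,4,5,6}.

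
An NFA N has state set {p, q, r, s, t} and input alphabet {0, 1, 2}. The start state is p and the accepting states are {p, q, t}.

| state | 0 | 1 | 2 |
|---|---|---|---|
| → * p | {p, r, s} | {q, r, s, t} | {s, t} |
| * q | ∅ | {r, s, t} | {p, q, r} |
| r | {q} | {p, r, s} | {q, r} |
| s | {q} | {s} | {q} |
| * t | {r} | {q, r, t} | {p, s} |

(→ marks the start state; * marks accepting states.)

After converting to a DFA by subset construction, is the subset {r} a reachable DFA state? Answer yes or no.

no

Start state of the DFA: {p}.
{p} --0--> {p, r, s}  [new]
{p} --1--> {q, r, s, t}  [new]
{p} --2--> {s, t}  [new]
{p, r, s} --0--> {p, q, r, s}  [new]
{p, r, s} --1--> {p, q, r, s, t}  [new]
{p, r, s} --2--> {q, r, s, t}  [seen]
{q, r, s, t} --0--> {q, r}  [new]
{q, r, s, t} --1--> {p, q, r, s, t}  [seen]
{q, r, s, t} --2--> {p, q, r, s}  [seen]
{s, t} --0--> {q, r}  [seen]
{s, t} --1--> {q, r, s, t}  [seen]
{s, t} --2--> {p, q, s}  [new]
{p, q, r, s} --0--> {p, q, r, s}  [seen]
{p, q, r, s} --1--> {p, q, r, s, t}  [seen]
{p, q, r, s} --2--> {p, q, r, s, t}  [seen]
{p, q, r, s, t} --0--> {p, q, r, s}  [seen]
{p, q, r, s, t} --1--> {p, q, r, s, t}  [seen]
{p, q, r, s, t} --2--> {p, q, r, s, t}  [seen]
{q, r} --0--> {q}  [new]
{q, r} --1--> {p, r, s, t}  [new]
{q, r} --2--> {p, q, r}  [new]
{p, q, s} --0--> {p, q, r, s}  [seen]
{p, q, s} --1--> {q, r, s, t}  [seen]
{p, q, s} --2--> {p, q, r, s, t}  [seen]
{q} --0--> ∅  [new]
{q} --1--> {r, s, t}  [new]
{q} --2--> {p, q, r}  [seen]
{p, r, s, t} --0--> {p, q, r, s}  [seen]
{p, r, s, t} --1--> {p, q, r, s, t}  [seen]
{p, r, s, t} --2--> {p, q, r, s, t}  [seen]
{p, q, r} --0--> {p, q, r, s}  [seen]
{p, q, r} --1--> {p, q, r, s, t}  [seen]
{p, q, r} --2--> {p, q, r, s, t}  [seen]
∅ --0--> ∅  [seen]
∅ --1--> ∅  [seen]
∅ --2--> ∅  [seen]
{r, s, t} --0--> {q, r}  [seen]
{r, s, t} --1--> {p, q, r, s, t}  [seen]
{r, s, t} --2--> {p, q, r, s}  [seen]
Reachable DFA states: {p}, {p, r, s}, {q, r, s, t}, {s, t}, {p, q, r, s}, {p, q, r, s, t}, {q, r}, {p, q, s}, {q}, {p, r, s, t}, {p, q, r}, ∅, {r, s, t}.
{r} is not among them.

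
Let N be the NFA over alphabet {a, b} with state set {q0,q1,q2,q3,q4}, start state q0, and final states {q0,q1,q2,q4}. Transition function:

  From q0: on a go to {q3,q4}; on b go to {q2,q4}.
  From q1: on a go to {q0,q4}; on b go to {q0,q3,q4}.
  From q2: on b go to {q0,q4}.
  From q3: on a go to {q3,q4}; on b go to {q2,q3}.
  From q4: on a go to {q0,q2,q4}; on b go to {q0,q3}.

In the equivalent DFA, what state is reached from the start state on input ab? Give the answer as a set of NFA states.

Start: {q0}.
δ(q0,a) = {q3,q4}.
Union: {q3,q4}.
After a: {q3,q4}.
δ(q3,b) = {q2,q3}; δ(q4,b) = {q0,q3}.
Union: {q0,q2,q3}.
After b: {q0,q2,q3}.

{q0,q2,q3}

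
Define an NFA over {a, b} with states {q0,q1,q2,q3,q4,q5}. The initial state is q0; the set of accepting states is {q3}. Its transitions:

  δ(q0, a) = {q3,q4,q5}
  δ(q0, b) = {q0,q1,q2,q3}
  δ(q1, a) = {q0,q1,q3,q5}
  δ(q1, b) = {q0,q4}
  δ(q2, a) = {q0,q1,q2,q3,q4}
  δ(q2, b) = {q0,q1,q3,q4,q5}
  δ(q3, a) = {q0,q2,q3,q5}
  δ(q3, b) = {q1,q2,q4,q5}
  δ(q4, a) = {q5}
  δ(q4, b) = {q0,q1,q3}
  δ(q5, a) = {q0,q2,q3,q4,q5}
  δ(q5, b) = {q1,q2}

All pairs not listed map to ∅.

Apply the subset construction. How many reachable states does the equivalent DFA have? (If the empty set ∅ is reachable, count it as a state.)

5

Start state of the DFA: {q0}.
{q0} --a--> {q3,q4,q5}  [new]
{q0} --b--> {q0,q1,q2,q3}  [new]
{q3,q4,q5} --a--> {q0,q2,q3,q4,q5}  [new]
{q3,q4,q5} --b--> {q0,q1,q2,q3,q4,q5}  [new]
{q0,q1,q2,q3} --a--> {q0,q1,q2,q3,q4,q5}  [seen]
{q0,q1,q2,q3} --b--> {q0,q1,q2,q3,q4,q5}  [seen]
{q0,q2,q3,q4,q5} --a--> {q0,q1,q2,q3,q4,q5}  [seen]
{q0,q2,q3,q4,q5} --b--> {q0,q1,q2,q3,q4,q5}  [seen]
{q0,q1,q2,q3,q4,q5} --a--> {q0,q1,q2,q3,q4,q5}  [seen]
{q0,q1,q2,q3,q4,q5} --b--> {q0,q1,q2,q3,q4,q5}  [seen]
Reachable DFA states: {q0}, {q3,q4,q5}, {q0,q1,q2,q3}, {q0,q2,q3,q4,q5}, {q0,q1,q2,q3,q4,q5}.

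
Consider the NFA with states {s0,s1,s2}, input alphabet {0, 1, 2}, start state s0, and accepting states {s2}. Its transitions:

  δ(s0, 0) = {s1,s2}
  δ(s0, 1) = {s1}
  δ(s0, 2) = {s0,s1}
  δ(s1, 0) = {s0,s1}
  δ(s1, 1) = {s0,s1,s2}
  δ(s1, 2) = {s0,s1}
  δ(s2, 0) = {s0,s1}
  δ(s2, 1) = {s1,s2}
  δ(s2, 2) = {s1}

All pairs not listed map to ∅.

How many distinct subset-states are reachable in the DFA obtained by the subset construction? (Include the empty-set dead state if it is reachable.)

5

Start state of the DFA: {s0}.
{s0} --0--> {s1,s2}  [new]
{s0} --1--> {s1}  [new]
{s0} --2--> {s0,s1}  [new]
{s1,s2} --0--> {s0,s1}  [seen]
{s1,s2} --1--> {s0,s1,s2}  [new]
{s1,s2} --2--> {s0,s1}  [seen]
{s1} --0--> {s0,s1}  [seen]
{s1} --1--> {s0,s1,s2}  [seen]
{s1} --2--> {s0,s1}  [seen]
{s0,s1} --0--> {s0,s1,s2}  [seen]
{s0,s1} --1--> {s0,s1,s2}  [seen]
{s0,s1} --2--> {s0,s1}  [seen]
{s0,s1,s2} --0--> {s0,s1,s2}  [seen]
{s0,s1,s2} --1--> {s0,s1,s2}  [seen]
{s0,s1,s2} --2--> {s0,s1}  [seen]
Reachable DFA states: {s0}, {s1,s2}, {s1}, {s0,s1}, {s0,s1,s2}.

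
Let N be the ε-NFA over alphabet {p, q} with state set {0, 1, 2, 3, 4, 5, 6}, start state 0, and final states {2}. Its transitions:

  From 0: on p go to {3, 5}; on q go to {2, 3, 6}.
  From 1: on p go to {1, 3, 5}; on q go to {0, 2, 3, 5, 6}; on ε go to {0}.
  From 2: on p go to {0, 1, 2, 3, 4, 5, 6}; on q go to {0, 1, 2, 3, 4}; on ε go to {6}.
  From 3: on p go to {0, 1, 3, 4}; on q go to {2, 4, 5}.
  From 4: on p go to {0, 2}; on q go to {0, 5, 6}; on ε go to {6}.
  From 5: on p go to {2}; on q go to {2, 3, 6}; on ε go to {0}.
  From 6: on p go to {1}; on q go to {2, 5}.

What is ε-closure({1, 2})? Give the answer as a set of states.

Begin with {1, 2}.
1 →ε {0}; add 0.
2 →ε {6}; add 6.
ε-closure = {0, 1, 2, 6}.

{0, 1, 2, 6}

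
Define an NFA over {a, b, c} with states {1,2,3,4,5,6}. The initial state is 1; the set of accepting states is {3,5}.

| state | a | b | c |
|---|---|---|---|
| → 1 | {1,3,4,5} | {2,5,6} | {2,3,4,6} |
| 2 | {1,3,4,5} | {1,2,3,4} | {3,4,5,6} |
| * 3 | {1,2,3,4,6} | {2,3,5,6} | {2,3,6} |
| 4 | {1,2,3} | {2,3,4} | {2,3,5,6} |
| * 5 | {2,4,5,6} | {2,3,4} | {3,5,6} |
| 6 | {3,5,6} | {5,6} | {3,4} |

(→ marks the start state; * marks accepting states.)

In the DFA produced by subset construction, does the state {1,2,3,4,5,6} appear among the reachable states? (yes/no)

yes

Start state of the DFA: {1}.
{1} --a--> {1,3,4,5}  [new]
{1} --b--> {2,5,6}  [new]
{1} --c--> {2,3,4,6}  [new]
{1,3,4,5} --a--> {1,2,3,4,5,6}  [new]
{1,3,4,5} --b--> {2,3,4,5,6}  [new]
{1,3,4,5} --c--> {2,3,4,5,6}  [seen]
{2,5,6} --a--> {1,2,3,4,5,6}  [seen]
{2,5,6} --b--> {1,2,3,4,5,6}  [seen]
{2,5,6} --c--> {3,4,5,6}  [new]
{2,3,4,6} --a--> {1,2,3,4,5,6}  [seen]
{2,3,4,6} --b--> {1,2,3,4,5,6}  [seen]
{2,3,4,6} --c--> {2,3,4,5,6}  [seen]
{1,2,3,4,5,6} --a--> {1,2,3,4,5,6}  [seen]
{1,2,3,4,5,6} --b--> {1,2,3,4,5,6}  [seen]
{1,2,3,4,5,6} --c--> {2,3,4,5,6}  [seen]
{2,3,4,5,6} --a--> {1,2,3,4,5,6}  [seen]
{2,3,4,5,6} --b--> {1,2,3,4,5,6}  [seen]
{2,3,4,5,6} --c--> {2,3,4,5,6}  [seen]
{3,4,5,6} --a--> {1,2,3,4,5,6}  [seen]
{3,4,5,6} --b--> {2,3,4,5,6}  [seen]
{3,4,5,6} --c--> {2,3,4,5,6}  [seen]
Reachable DFA states: {1}, {1,3,4,5}, {2,5,6}, {2,3,4,6}, {1,2,3,4,5,6}, {2,3,4,5,6}, {3,4,5,6}.
{1,2,3,4,5,6} is among them.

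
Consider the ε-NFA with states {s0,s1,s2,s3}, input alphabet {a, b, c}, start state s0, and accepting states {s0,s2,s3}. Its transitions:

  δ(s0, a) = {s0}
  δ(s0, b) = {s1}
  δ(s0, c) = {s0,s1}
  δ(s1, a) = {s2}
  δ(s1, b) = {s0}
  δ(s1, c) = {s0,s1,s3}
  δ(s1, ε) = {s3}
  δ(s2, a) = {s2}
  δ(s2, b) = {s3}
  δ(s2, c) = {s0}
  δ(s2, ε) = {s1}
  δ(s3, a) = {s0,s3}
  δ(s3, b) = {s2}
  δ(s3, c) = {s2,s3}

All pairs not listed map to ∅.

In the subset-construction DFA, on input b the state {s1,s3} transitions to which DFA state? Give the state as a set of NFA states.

{s0,s1,s2,s3}

δ(s1,b) = {s0}; δ(s3,b) = {s2}.
Union: {s0,s2}.
ε-closure gives {s0,s1,s2,s3}.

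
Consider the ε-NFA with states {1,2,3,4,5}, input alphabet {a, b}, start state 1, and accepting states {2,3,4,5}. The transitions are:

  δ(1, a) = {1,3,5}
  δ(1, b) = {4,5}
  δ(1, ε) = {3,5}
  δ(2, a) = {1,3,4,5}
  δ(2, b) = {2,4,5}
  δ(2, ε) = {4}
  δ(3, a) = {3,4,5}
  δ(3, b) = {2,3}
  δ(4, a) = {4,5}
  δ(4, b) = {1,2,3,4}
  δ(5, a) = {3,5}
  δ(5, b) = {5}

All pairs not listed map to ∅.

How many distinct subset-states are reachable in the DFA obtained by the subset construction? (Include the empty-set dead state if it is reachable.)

4

Start state of the DFA: {1,3,5} (ε-closure of the NFA start).
{1,3,5} --a--> {1,3,4,5}  [new]
{1,3,5} --b--> {2,3,4,5}  [new]
{1,3,4,5} --a--> {1,3,4,5}  [seen]
{1,3,4,5} --b--> {1,2,3,4,5}  [new]
{2,3,4,5} --a--> {1,3,4,5}  [seen]
{2,3,4,5} --b--> {1,2,3,4,5}  [seen]
{1,2,3,4,5} --a--> {1,3,4,5}  [seen]
{1,2,3,4,5} --b--> {1,2,3,4,5}  [seen]
Reachable DFA states: {1,3,5}, {1,3,4,5}, {2,3,4,5}, {1,2,3,4,5}.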